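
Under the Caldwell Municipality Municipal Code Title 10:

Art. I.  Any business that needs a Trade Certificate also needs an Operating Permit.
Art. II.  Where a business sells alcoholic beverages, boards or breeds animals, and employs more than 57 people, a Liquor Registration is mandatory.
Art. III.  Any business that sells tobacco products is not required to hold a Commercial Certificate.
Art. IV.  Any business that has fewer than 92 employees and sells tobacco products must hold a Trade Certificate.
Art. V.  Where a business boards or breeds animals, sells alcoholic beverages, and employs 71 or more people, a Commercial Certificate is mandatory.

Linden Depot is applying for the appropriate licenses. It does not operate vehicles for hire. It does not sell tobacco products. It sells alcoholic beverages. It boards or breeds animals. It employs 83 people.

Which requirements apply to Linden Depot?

Commercial Certificate, Liquor Registration

Art. I. Trade Certificate is not required → no effect.
Art. II. sells alcoholic beverages; boards or breeds animals; employees 83 > 57 → Liquor Registration required.
Art. III. does not sell tobacco products → Commercial Certificate exemption does not apply.
Art. IV. employees 83 < 92; does not sell tobacco products → Trade Certificate not required.
Art. V. boards or breeds animals; sells alcoholic beverages; employees 83 ≥ 71 → Commercial Certificate required.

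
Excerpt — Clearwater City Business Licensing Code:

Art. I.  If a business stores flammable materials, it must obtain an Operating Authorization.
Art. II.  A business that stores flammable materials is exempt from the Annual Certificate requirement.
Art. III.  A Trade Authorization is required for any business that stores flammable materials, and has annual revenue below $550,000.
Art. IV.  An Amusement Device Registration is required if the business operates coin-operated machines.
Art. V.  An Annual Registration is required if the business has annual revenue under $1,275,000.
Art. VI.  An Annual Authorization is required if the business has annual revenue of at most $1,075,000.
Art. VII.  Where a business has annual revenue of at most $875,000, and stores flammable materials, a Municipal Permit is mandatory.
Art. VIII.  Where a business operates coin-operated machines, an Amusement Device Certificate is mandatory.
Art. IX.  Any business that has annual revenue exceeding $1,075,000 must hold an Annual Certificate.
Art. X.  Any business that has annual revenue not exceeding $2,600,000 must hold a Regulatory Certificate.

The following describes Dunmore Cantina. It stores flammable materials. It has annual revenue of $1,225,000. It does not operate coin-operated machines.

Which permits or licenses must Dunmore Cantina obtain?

Annual Registration, Operating Authorization, Regulatory Certificate

Art. I. stores flammable materials → Operating Authorization required.
Art. II. stores flammable materials → exempt from Annual Certificate.
Art. III. stores flammable materials; revenue $1,225,000 ≥ $550,000 → Trade Authorization not required.
Art. IV. does not operate coin-operated machines → Amusement Device Registration not required.
Art. V. revenue $1,225,000 < $1,275,000 → Annual Registration required.
Art. VI. revenue $1,225,000 > $1,075,000 → Annual Authorization not required.
Art. VII. revenue $1,225,000 > $875,000; stores flammable materials → Municipal Permit not required.
Art. VIII. does not operate coin-operated machines → Amusement Device Certificate not required.
Art. IX. revenue $1,225,000 > $1,075,000 → Annual Certificate required.
Art. X. revenue $1,225,000 ≤ $2,600,000 → Regulatory Certificate required.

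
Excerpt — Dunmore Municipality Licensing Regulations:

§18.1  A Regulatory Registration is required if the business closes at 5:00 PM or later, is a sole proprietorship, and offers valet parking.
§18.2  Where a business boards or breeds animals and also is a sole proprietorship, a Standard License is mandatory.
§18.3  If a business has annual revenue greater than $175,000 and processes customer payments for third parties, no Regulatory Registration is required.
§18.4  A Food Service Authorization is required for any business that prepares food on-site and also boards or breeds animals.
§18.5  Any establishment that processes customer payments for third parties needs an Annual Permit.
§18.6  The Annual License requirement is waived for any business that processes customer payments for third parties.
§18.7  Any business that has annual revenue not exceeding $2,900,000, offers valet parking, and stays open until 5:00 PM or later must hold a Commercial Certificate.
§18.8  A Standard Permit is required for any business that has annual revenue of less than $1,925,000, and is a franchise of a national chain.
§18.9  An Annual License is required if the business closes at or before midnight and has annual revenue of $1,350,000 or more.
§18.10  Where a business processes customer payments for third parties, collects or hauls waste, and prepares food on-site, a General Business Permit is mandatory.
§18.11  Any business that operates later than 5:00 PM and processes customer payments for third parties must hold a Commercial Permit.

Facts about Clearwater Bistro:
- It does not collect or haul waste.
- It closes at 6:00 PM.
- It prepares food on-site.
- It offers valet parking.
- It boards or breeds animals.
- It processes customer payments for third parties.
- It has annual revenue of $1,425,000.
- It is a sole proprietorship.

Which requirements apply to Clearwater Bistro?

Annual Permit, Commercial Certificate, Commercial Permit, Food Service Authorization, Standard License

§18.1 closes 6:00 PM, after 5:00 PM; is a sole proprietorship; offers valet parking → Regulatory Registration required.
§18.2 boards or breeds animals; is a sole proprietorship → Standard License required.
§18.3 revenue $1,425,000 > $175,000; processes customer payments for third parties → exempt from Regulatory Registration.
§18.4 prepares food on-site; boards or breeds animals → Food Service Authorization required.
§18.5 processes customer payments for third parties → Annual Permit required.
§18.6 processes customer payments for third parties → exempt from Annual License.
§18.7 revenue $1,425,000 ≤ $2,900,000; offers valet parking; closes 6:00 PM, after 5:00 PM → Commercial Certificate required.
§18.8 revenue $1,425,000 < $1,925,000; is a sole proprietorship (not: is a franchise of a national chain) → Standard Permit not required.
§18.9 closes 6:00 PM, at/before midnight; revenue $1,425,000 ≥ $1,350,000 → Annual License required.
§18.10 processes customer payments for third parties; does not collect or haul waste; prepares food on-site → General Business Permit not required.
§18.11 closes 6:00 PM, after 5:00 PM; processes customer payments for third parties → Commercial Permit required.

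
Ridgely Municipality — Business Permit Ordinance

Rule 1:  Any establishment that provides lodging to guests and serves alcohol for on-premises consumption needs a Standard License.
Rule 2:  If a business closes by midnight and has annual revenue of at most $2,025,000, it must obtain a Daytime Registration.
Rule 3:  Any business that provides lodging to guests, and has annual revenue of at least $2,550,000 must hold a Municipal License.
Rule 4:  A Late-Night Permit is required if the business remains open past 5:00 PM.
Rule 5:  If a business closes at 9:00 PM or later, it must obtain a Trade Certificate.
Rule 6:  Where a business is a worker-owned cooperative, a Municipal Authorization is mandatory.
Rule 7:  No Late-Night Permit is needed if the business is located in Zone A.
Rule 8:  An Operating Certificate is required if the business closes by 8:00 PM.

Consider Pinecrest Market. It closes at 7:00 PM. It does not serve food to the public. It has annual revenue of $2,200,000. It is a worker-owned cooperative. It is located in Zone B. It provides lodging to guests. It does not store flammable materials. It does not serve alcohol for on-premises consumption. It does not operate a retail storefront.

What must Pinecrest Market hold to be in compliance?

Rule 1: provides lodging to guests; does not serve alcohol for on-premises consumption → Standard License not required.
Rule 2: closes 7:00 PM, at/before midnight; revenue $2,200,000 > $2,025,000 → Daytime Registration not required.
Rule 3: provides lodging to guests; revenue $2,200,000 < $2,550,000 → Municipal License not required.
Rule 4: closes 7:00 PM, after 5:00 PM → Late-Night Permit required.
Rule 5: closes 7:00 PM, at/before 9:00 PM → Trade Certificate not required.
Rule 6: is a worker-owned cooperative → Municipal Authorization required.
Rule 7: is located in Zone B (not: is located in Zone A) → Late-Night Permit exemption does not apply.
Rule 8: closes 7:00 PM, at/before 8:00 PM → Operating Certificate required.

Late-Night Permit, Municipal Authorization, Operating Certificate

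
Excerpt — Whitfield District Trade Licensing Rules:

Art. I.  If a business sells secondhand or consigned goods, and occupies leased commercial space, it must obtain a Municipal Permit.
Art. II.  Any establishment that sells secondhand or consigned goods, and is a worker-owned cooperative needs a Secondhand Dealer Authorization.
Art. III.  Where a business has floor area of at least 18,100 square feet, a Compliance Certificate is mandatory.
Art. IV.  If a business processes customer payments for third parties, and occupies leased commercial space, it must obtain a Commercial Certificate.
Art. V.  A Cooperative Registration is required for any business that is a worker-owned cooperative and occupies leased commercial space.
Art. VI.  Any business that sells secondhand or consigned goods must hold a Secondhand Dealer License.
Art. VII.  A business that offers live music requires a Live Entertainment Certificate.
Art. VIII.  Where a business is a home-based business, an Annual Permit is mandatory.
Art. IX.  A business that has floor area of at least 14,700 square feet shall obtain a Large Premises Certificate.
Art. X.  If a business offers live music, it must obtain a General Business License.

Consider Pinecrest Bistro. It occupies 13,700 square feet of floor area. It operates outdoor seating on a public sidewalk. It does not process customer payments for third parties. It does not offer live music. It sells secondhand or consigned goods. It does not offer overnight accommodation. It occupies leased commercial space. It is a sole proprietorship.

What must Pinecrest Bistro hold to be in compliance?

Municipal Permit, Secondhand Dealer License

Art. I. sells secondhand or consigned goods; occupies leased commercial space → Municipal Permit required.
Art. II. sells secondhand or consigned goods; is a sole proprietorship (not: is a worker-owned cooperative) → Secondhand Dealer Authorization not required.
Art. III. floor area 13,700 square feet < 18,100 square feet → Compliance Certificate not required.
Art. IV. does not process customer payments for third parties; occupies leased commercial space → Commercial Certificate not required.
Art. V. is a sole proprietorship (not: is a worker-owned cooperative); occupies leased commercial space → Cooperative Registration not required.
Art. VI. sells secondhand or consigned goods → Secondhand Dealer License required.
Art. VII. does not offer live music → Live Entertainment Certificate not required.
Art. VIII. occupies leased commercial space (not: is a home-based business) → Annual Permit not required.
Art. IX. floor area 13,700 square feet < 14,700 square feet → Large Premises Certificate not required.
Art. X. does not offer live music → General Business License not required.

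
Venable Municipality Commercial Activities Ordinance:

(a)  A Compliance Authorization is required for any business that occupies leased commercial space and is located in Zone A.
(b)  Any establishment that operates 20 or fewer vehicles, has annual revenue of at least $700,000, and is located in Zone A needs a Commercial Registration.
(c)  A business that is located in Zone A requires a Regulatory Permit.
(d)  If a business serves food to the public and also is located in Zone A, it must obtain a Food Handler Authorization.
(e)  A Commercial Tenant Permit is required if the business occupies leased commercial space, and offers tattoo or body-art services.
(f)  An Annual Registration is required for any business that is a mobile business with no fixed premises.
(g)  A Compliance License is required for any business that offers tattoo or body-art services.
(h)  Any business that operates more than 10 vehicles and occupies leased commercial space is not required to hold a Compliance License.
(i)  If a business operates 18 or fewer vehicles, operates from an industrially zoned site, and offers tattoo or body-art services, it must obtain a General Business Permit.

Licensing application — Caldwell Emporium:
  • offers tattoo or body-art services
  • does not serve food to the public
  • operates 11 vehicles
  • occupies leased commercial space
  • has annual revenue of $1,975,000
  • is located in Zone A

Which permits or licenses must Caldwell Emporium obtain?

Commercial Registration, Commercial Tenant Permit, Compliance Authorization, Regulatory Permit

(a) occupies leased commercial space; is located in Zone A → Compliance Authorization required.
(b) vehicles 11 ≤ 20; revenue $1,975,000 ≥ $700,000; is located in Zone A → Commercial Registration required.
(c) is located in Zone A → Regulatory Permit required.
(d) does not serve food to the public; is located in Zone A → Food Handler Authorization not required.
(e) occupies leased commercial space; offers tattoo or body-art services → Commercial Tenant Permit required.
(f) occupies leased commercial space (not: is a mobile business with no fixed premises) → Annual Registration not required.
(g) offers tattoo or body-art services → Compliance License required.
(h) vehicles 11 > 10; occupies leased commercial space → exempt from Compliance License.
(i) vehicles 11 ≤ 18; occupies leased commercial space (not: operates from an industrially zoned site); offers tattoo or body-art services → General Business Permit not required.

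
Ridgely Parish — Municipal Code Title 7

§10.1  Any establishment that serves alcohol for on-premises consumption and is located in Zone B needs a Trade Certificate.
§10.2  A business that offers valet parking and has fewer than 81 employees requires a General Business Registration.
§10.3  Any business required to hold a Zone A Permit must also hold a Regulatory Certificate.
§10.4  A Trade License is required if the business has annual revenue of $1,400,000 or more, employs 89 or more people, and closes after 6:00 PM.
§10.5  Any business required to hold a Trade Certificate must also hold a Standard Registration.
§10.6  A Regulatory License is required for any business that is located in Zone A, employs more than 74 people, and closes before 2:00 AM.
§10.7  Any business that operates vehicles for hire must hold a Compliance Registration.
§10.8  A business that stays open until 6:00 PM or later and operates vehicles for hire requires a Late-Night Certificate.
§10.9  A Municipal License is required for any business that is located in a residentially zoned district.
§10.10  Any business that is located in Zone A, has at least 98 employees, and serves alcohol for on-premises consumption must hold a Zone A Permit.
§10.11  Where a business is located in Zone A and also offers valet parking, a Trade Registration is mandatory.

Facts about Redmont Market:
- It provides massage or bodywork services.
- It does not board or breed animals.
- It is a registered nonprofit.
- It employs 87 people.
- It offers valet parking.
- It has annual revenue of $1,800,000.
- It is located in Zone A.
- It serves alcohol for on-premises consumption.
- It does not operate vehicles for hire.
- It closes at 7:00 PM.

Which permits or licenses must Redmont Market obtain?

Regulatory License, Trade Registration

§10.1 serves alcohol for on-premises consumption; is located in Zone A (not: is located in Zone B) → Trade Certificate not required.
§10.2 offers valet parking; employees 87 ≥ 81 → General Business Registration not required.
§10.3 Zone A Permit is not required → no effect.
§10.4 revenue $1,800,000 ≥ $1,400,000; employees 87 < 89; closes 7:00 PM, after 6:00 PM → Trade License not required.
§10.5 Trade Certificate is not required → no effect.
§10.6 is located in Zone A; employees 87 > 74; closes 7:00 PM, at/before 2:00 AM → Regulatory License required.
§10.7 does not operate vehicles for hire → Compliance Registration not required.
§10.8 closes 7:00 PM, after 6:00 PM; does not operate vehicles for hire → Late-Night Certificate not required.
§10.9 is located in Zone A (not: is located in a residentially zoned district) → Municipal License not required.
§10.10 is located in Zone A; employees 87 < 98; serves alcohol for on-premises consumption → Zone A Permit not required.
§10.11 is located in Zone A; offers valet parking → Trade Registration required.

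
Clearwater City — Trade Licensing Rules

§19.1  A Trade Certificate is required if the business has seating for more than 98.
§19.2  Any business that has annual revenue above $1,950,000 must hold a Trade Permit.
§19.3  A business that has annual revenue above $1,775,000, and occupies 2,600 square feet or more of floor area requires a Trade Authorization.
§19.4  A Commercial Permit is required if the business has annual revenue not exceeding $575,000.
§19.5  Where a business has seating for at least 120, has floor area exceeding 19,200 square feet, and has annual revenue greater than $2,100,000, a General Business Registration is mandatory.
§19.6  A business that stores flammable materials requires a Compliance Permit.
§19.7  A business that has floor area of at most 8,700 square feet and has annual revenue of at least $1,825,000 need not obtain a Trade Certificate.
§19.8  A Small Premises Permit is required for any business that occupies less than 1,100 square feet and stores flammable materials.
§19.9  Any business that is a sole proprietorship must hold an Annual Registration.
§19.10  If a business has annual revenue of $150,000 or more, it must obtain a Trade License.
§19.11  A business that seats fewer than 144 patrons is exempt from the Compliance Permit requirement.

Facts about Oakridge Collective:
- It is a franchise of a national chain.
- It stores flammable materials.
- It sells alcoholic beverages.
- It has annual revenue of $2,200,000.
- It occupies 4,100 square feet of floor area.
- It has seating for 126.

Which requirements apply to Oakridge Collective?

§19.1 seating 126 > 98 → Trade Certificate required.
§19.2 revenue $2,200,000 > $1,950,000 → Trade Permit required.
§19.3 revenue $2,200,000 > $1,775,000; floor area 4,100 square feet ≥ 2,600 square feet → Trade Authorization required.
§19.4 revenue $2,200,000 > $575,000 → Commercial Permit not required.
§19.5 seating 126 ≥ 120; floor area 4,100 square feet ≤ 19,200 square feet; revenue $2,200,000 > $2,100,000 → General Business Registration not required.
§19.6 stores flammable materials → Compliance Permit required.
§19.7 floor area 4,100 square feet ≤ 8,700 square feet; revenue $2,200,000 ≥ $1,825,000 → exempt from Trade Certificate.
§19.8 floor area 4,100 square feet ≥ 1,100 square feet; stores flammable materials → Small Premises Permit not required.
§19.9 is a franchise of a national chain (not: is a sole proprietorship) → Annual Registration not required.
§19.10 revenue $2,200,000 ≥ $150,000 → Trade License required.
§19.11 seating 126 < 144 → exempt from Compliance Permit.

Trade Authorization, Trade License, Trade Permit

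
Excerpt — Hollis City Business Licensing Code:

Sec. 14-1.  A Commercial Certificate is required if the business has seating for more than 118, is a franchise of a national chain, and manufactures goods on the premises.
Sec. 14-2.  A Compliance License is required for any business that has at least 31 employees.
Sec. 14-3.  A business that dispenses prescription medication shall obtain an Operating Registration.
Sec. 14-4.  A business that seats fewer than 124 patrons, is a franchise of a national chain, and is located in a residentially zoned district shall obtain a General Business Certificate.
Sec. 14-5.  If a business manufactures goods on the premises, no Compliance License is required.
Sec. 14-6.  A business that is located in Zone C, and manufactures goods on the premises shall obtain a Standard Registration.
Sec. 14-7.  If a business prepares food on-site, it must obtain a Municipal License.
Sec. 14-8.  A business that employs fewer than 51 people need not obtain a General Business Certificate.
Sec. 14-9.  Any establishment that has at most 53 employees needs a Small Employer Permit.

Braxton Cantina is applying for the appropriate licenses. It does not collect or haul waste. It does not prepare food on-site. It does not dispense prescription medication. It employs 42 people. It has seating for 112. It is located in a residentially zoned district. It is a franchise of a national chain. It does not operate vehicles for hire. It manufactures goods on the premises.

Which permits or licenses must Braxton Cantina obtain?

Sec. 14-1. seating 112 ≤ 118; is a franchise of a national chain; manufactures goods on the premises → Commercial Certificate not required.
Sec. 14-2. employees 42 ≥ 31 → Compliance License required.
Sec. 14-3. does not dispense prescription medication → Operating Registration not required.
Sec. 14-4. seating 112 < 124; is a franchise of a national chain; is located in a residentially zoned district → General Business Certificate required.
Sec. 14-5. manufactures goods on the premises → exempt from Compliance License.
Sec. 14-6. is located in a residentially zoned district (not: is located in Zone C); manufactures goods on the premises → Standard Registration not required.
Sec. 14-7. does not prepare food on-site → Municipal License not required.
Sec. 14-8. employees 42 < 51 → exempt from General Business Certificate.
Sec. 14-9. employees 42 ≤ 53 → Small Employer Permit required.

Small Employer Permit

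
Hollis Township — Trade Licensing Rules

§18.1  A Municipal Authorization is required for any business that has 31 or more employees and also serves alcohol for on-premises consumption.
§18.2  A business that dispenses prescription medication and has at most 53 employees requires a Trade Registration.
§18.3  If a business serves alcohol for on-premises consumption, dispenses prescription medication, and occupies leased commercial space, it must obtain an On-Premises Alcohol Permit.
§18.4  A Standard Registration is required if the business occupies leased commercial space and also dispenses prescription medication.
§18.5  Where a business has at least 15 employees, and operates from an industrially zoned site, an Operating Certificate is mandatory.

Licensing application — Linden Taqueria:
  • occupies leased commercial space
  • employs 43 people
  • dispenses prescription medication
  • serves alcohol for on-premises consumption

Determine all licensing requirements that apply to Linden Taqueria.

Municipal Authorization, On-Premises Alcohol Permit, Standard Registration, Trade Registration

§18.1 employees 43 ≥ 31; serves alcohol for on-premises consumption → Municipal Authorization required.
§18.2 dispenses prescription medication; employees 43 ≤ 53 → Trade Registration required.
§18.3 serves alcohol for on-premises consumption; dispenses prescription medication; occupies leased commercial space → On-Premises Alcohol Permit required.
§18.4 occupies leased commercial space; dispenses prescription medication → Standard Registration required.
§18.5 employees 43 ≥ 15; occupies leased commercial space (not: operates from an industrially zoned site) → Operating Certificate not required.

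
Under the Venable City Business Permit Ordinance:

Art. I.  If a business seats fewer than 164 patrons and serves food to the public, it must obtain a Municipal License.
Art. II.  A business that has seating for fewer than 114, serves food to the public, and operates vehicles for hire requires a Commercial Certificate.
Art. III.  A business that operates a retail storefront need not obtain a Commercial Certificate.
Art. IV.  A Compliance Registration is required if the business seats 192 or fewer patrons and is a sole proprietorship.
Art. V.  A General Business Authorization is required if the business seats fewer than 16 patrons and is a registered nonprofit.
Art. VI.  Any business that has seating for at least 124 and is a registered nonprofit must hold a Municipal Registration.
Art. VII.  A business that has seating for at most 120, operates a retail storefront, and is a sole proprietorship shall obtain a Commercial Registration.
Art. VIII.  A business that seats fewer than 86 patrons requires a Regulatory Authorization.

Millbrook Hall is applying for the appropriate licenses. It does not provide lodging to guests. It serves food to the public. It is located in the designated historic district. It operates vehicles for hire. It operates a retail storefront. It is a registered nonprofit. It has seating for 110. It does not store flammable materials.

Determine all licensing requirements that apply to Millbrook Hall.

Art. I. seating 110 < 164; serves food to the public → Municipal License required.
Art. II. seating 110 < 114; serves food to the public; operates vehicles for hire → Commercial Certificate required.
Art. III. operates a retail storefront → exempt from Commercial Certificate.
Art. IV. seating 110 ≤ 192; is a registered nonprofit (not: is a sole proprietorship) → Compliance Registration not required.
Art. V. seating 110 ≥ 16; is a registered nonprofit → General Business Authorization not required.
Art. VI. seating 110 < 124; is a registered nonprofit → Municipal Registration not required.
Art. VII. seating 110 ≤ 120; operates a retail storefront; is a registered nonprofit (not: is a sole proprietorship) → Commercial Registration not required.
Art. VIII. seating 110 ≥ 86 → Regulatory Authorization not required.

Municipal License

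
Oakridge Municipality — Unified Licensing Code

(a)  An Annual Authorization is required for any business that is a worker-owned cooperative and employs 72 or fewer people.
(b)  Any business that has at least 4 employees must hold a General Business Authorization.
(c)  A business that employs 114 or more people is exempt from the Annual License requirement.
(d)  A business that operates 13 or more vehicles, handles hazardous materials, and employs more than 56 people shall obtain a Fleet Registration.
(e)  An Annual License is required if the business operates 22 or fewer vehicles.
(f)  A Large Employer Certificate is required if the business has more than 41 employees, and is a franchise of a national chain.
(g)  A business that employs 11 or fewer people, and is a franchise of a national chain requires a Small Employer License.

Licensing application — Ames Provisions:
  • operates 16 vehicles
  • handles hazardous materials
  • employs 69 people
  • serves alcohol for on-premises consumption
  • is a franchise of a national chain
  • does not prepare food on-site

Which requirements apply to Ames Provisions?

(a) is a franchise of a national chain (not: is a worker-owned cooperative); employees 69 ≤ 72 → Annual Authorization not required.
(b) employees 69 ≥ 4 → General Business Authorization required.
(c) employees 69 < 114 → Annual License exemption does not apply.
(d) vehicles 16 ≥ 13; handles hazardous materials; employees 69 > 56 → Fleet Registration required.
(e) vehicles 16 ≤ 22 → Annual License required.
(f) employees 69 > 41; is a franchise of a national chain → Large Employer Certificate required.
(g) employees 69 > 11; is a franchise of a national chain → Small Employer License not required.

Annual License, Fleet Registration, General Business Authorization, Large Employer Certificate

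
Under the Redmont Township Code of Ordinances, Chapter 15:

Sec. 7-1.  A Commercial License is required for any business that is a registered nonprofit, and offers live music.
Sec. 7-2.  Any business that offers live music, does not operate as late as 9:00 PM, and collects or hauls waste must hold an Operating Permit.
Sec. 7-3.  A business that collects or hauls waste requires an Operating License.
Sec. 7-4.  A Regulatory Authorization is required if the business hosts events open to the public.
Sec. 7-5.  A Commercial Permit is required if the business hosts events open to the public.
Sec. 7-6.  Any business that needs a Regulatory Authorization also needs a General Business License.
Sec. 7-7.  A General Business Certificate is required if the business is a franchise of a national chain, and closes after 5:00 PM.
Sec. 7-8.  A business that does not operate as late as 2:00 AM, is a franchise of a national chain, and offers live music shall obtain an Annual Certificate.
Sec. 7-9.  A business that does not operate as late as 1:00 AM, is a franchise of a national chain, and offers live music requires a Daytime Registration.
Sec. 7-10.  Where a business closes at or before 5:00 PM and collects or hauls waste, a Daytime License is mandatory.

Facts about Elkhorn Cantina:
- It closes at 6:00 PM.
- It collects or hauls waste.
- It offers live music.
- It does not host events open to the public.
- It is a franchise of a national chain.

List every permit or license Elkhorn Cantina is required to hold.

Annual Certificate, Daytime Registration, General Business Certificate, Operating License, Operating Permit

Sec. 7-1. is a franchise of a national chain (not: is a registered nonprofit); offers live music → Commercial License not required.
Sec. 7-2. offers live music; closes 6:00 PM, at/before 9:00 PM; collects or hauls waste → Operating Permit required.
Sec. 7-3. collects or hauls waste → Operating License required.
Sec. 7-4. does not host events open to the public → Regulatory Authorization not required.
Sec. 7-5. does not host events open to the public → Commercial Permit not required.
Sec. 7-6. Regulatory Authorization is not required → no effect.
Sec. 7-7. is a franchise of a national chain; closes 6:00 PM, after 5:00 PM → General Business Certificate required.
Sec. 7-8. closes 6:00 PM, at/before 2:00 AM; is a franchise of a national chain; offers live music → Annual Certificate required.
Sec. 7-9. closes 6:00 PM, at/before 1:00 AM; is a franchise of a national chain; offers live music → Daytime Registration required.
Sec. 7-10. closes 6:00 PM, after 5:00 PM; collects or hauls waste → Daytime License not required.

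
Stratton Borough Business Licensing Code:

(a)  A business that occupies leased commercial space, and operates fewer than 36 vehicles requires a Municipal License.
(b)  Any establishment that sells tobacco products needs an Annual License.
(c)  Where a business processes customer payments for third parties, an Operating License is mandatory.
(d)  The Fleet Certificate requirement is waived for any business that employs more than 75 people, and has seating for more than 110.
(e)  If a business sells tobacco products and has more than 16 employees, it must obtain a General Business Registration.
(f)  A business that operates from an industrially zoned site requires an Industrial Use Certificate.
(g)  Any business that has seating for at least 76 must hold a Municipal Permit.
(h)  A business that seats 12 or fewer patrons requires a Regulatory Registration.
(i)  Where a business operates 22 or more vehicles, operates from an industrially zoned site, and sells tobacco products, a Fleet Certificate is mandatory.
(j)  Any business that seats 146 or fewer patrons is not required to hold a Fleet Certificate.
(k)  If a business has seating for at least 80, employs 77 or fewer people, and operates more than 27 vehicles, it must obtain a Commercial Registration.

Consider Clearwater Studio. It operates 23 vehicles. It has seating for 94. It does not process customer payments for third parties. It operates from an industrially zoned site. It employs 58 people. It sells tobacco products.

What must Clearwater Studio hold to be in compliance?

Annual License, General Business Registration, Industrial Use Certificate, Municipal Permit

(a) operates from an industrially zoned site (not: occupies leased commercial space); vehicles 23 < 36 → Municipal License not required.
(b) sells tobacco products → Annual License required.
(c) does not process customer payments for third parties → Operating License not required.
(d) employees 58 ≤ 75; seating 94 ≤ 110 → Fleet Certificate exemption does not apply.
(e) sells tobacco products; employees 58 > 16 → General Business Registration required.
(f) operates from an industrially zoned site → Industrial Use Certificate required.
(g) seating 94 ≥ 76 → Municipal Permit required.
(h) seating 94 > 12 → Regulatory Registration not required.
(i) vehicles 23 ≥ 22; operates from an industrially zoned site; sells tobacco products → Fleet Certificate required.
(j) seating 94 ≤ 146 → exempt from Fleet Certificate.
(k) seating 94 ≥ 80; employees 58 ≤ 77; vehicles 23 ≤ 27 → Commercial Registration not required.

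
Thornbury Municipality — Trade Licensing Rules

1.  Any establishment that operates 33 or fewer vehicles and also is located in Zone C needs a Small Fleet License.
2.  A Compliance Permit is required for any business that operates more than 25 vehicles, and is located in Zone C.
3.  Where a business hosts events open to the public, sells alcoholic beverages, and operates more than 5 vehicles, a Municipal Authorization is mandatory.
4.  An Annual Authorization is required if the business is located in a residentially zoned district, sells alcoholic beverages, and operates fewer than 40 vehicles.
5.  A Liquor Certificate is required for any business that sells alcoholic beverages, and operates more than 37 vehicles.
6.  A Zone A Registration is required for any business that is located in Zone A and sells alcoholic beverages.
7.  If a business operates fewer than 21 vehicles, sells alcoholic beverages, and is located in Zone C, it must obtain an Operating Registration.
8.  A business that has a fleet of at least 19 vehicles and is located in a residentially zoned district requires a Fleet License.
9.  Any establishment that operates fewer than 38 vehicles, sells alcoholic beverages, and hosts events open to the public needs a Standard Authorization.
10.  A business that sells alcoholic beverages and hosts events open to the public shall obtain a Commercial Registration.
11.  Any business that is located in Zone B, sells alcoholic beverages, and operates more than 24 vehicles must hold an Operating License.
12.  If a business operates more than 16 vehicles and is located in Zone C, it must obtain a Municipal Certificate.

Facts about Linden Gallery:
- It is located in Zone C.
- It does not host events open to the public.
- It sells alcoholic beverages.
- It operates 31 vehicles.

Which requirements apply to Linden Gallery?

1. vehicles 31 ≤ 33; is located in Zone C → Small Fleet License required.
2. vehicles 31 > 25; is located in Zone C → Compliance Permit required.
3. does not host events open to the public; sells alcoholic beverages; vehicles 31 > 5 → Municipal Authorization not required.
4. is located in Zone C (not: is located in a residentially zoned district); sells alcoholic beverages; vehicles 31 < 40 → Annual Authorization not required.
5. sells alcoholic beverages; vehicles 31 ≤ 37 → Liquor Certificate not required.
6. is located in Zone C (not: is located in Zone A); sells alcoholic beverages → Zone A Registration not required.
7. vehicles 31 ≥ 21; sells alcoholic beverages; is located in Zone C → Operating Registration not required.
8. vehicles 31 ≥ 19; is located in Zone C (not: is located in a residentially zoned district) → Fleet License not required.
9. vehicles 31 < 38; sells alcoholic beverages; does not host events open to the public → Standard Authorization not required.
10. sells alcoholic beverages; does not host events open to the public → Commercial Registration not required.
11. is located in Zone C (not: is located in Zone B); sells alcoholic beverages; vehicles 31 > 24 → Operating License not required.
12. vehicles 31 > 16; is located in Zone C → Municipal Certificate required.

Compliance Permit, Municipal Certificate, Small Fleet License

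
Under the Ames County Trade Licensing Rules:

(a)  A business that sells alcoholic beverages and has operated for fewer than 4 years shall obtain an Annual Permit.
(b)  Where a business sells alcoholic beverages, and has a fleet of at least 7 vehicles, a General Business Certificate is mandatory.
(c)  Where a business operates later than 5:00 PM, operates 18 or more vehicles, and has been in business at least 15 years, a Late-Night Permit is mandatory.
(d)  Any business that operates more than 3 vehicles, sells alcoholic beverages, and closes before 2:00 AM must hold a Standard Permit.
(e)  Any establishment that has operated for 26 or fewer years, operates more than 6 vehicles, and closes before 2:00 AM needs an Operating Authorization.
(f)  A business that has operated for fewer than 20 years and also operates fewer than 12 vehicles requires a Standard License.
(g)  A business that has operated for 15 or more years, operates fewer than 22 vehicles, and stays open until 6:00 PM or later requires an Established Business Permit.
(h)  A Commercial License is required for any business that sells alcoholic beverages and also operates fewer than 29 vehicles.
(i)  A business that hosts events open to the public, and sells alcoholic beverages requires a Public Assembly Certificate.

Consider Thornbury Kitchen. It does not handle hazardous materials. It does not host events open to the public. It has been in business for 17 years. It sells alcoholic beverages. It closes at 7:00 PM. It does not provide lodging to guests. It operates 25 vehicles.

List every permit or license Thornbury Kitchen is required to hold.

(a) sells alcoholic beverages; years in business 17 ≥ 4 → Annual Permit not required.
(b) sells alcoholic beverages; vehicles 25 ≥ 7 → General Business Certificate required.
(c) closes 7:00 PM, after 5:00 PM; vehicles 25 ≥ 18; years in business 17 ≥ 15 → Late-Night Permit required.
(d) vehicles 25 > 3; sells alcoholic beverages; closes 7:00 PM, at/before 2:00 AM → Standard Permit required.
(e) years in business 17 ≤ 26; vehicles 25 > 6; closes 7:00 PM, at/before 2:00 AM → Operating Authorization required.
(f) years in business 17 < 20; vehicles 25 ≥ 12 → Standard License not required.
(g) years in business 17 ≥ 15; vehicles 25 ≥ 22; closes 7:00 PM, after 6:00 PM → Established Business Permit not required.
(h) sells alcoholic beverages; vehicles 25 < 29 → Commercial License required.
(i) does not host events open to the public; sells alcoholic beverages → Public Assembly Certificate not required.

Commercial License, General Business Certificate, Late-Night Permit, Operating Authorization, Standard Permit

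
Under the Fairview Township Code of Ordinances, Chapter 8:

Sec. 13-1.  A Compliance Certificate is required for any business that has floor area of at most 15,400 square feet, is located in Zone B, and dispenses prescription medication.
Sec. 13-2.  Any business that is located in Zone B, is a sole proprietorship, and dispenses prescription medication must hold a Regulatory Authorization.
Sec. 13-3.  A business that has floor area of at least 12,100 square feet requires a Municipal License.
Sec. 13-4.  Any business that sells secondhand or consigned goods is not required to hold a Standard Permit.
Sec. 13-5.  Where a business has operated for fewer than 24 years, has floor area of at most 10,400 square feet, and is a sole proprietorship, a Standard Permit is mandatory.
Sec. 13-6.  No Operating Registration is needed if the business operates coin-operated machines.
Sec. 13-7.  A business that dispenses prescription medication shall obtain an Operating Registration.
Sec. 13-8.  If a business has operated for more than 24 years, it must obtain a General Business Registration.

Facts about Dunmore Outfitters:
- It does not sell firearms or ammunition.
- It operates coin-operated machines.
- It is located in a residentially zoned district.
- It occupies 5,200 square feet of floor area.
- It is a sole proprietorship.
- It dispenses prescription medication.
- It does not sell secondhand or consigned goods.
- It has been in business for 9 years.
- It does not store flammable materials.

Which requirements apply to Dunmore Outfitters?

Standard Permit

Sec. 13-1. floor area 5,200 square feet ≤ 15,400 square feet; is located in a residentially zoned district (not: is located in Zone B); dispenses prescription medication → Compliance Certificate not required.
Sec. 13-2. is located in a residentially zoned district (not: is located in Zone B); is a sole proprietorship; dispenses prescription medication → Regulatory Authorization not required.
Sec. 13-3. floor area 5,200 square feet < 12,100 square feet → Municipal License not required.
Sec. 13-4. does not sell secondhand or consigned goods → Standard Permit exemption does not apply.
Sec. 13-5. years in business 9 < 24; floor area 5,200 square feet ≤ 10,400 square feet; is a sole proprietorship → Standard Permit required.
Sec. 13-6. operates coin-operated machines → exempt from Operating Registration.
Sec. 13-7. dispenses prescription medication → Operating Registration required.
Sec. 13-8. years in business 9 ≤ 24 → General Business Registration not required.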